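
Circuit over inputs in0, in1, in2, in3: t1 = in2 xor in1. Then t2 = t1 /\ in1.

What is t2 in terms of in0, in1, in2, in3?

(in2 xor in1) /\ in1

t1 = in2 xor in1
t2 = t1 /\ in1 = (in2 xor in1) /\ in1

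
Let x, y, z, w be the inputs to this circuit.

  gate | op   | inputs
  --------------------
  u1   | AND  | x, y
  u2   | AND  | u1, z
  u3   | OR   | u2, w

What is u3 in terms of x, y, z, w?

u1 = x AND y
u2 = u1 AND z = (x AND y) AND z
u3 = u2 OR w = ((x AND y) AND z) OR w

((x AND y) AND z) OR w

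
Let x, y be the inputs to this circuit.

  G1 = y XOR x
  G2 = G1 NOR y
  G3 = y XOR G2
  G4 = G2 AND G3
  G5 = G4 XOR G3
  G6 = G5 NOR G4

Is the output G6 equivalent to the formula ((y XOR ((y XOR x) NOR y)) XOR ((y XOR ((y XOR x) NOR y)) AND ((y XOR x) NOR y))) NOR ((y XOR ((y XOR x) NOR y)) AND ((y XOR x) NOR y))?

G1 = y XOR x
G2 = G1 NOR y = (y XOR x) NOR y
G3 = y XOR G2 = y XOR ((y XOR x) NOR y)
G4 = G2 AND G3 = ((y XOR x) NOR y) AND (y XOR ((y XOR x) NOR y))
G5 = G4 XOR G3 = (((y XOR x) NOR y) AND (y XOR ((y XOR x) NOR y))) XOR (y XOR ((y XOR x) NOR y))
G6 = G5 NOR G4 = ((((y XOR x) NOR y) AND (y XOR ((y XOR x) NOR y))) XOR (y XOR ((y XOR x) NOR y))) NOR (((y XOR x) NOR y) AND (y XOR ((y XOR x) NOR y)))
At x=0, y=0: circuit gives 0, formula gives 0.
At x=1, y=0: circuit gives 1, formula gives 1.
Agrees on all 4 inputs.

Yes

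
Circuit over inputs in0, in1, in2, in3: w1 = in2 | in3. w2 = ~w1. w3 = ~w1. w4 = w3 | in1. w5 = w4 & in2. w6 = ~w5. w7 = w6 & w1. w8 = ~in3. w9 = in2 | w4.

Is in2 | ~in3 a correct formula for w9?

w1 = in2 | in3
w3 = ~w1 = ~(in2 | in3)
w4 = w3 | in1 = ~(in2 | in3) | in1
w9 = in2 | w4 = in2 | (~(in2 | in3) | in1)
At in0=0, in1=1, in2=0, in3=1: circuit gives 1, formula gives 0.

No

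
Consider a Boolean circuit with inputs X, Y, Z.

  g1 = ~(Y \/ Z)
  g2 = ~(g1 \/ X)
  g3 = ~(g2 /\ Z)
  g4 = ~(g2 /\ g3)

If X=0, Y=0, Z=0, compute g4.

g1 = ~(0 \/ 0) = 1
g2 = ~(1 \/ 0) = 0
g3 = ~(0 /\ 0) = 1
g4 = ~(0 /\ 1) = 1

1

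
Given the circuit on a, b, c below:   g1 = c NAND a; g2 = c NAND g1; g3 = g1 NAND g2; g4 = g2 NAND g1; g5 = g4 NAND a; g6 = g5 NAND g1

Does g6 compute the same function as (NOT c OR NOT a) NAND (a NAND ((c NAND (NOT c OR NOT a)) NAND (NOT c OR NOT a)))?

Yes

g1 = c NAND a
g2 = c NAND g1 = c NAND (c NAND a)
g4 = g2 NAND g1 = (c NAND (c NAND a)) NAND (c NAND a)
g5 = g4 NAND a = ((c NAND (c NAND a)) NAND (c NAND a)) NAND a
g6 = g5 NAND g1 = (((c NAND (c NAND a)) NAND (c NAND a)) NAND a) NAND (c NAND a)
At a=0, b=0, c=0: circuit gives 0, formula gives 0.
At a=1, b=0, c=1: circuit gives 1, formula gives 1.
Agrees on all 8 inputs.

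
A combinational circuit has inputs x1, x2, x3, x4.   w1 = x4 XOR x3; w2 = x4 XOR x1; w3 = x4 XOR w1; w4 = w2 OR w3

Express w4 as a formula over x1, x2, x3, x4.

(x4 XOR x1) OR (x4 XOR (x4 XOR x3))

w1 = x4 XOR x3
w2 = x4 XOR x1
w3 = x4 XOR w1 = x4 XOR (x4 XOR x3)
w4 = w2 OR w3 = (x4 XOR x1) OR (x4 XOR (x4 XOR x3))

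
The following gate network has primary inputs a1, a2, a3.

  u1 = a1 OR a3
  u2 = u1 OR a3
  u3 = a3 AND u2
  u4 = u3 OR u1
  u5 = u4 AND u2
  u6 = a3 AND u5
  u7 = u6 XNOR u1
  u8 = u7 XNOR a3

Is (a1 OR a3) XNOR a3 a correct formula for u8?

No

u1 = a1 OR a3
u2 = u1 OR a3 = (a1 OR a3) OR a3
u3 = a3 AND u2 = a3 AND ((a1 OR a3) OR a3)
u4 = u3 OR u1 = (a3 AND ((a1 OR a3) OR a3)) OR (a1 OR a3)
u5 = u4 AND u2 = ((a3 AND ((a1 OR a3) OR a3)) OR (a1 OR a3)) AND ((a1 OR a3) OR a3)
u6 = a3 AND u5 = a3 AND (((a3 AND ((a1 OR a3) OR a3)) OR (a1 OR a3)) AND ((a1 OR a3) OR a3))
u7 = u6 XNOR u1 = (a3 AND (((a3 AND ((a1 OR a3) OR a3)) OR (a1 OR a3)) AND ((a1 OR a3) OR a3))) XNOR (a1 OR a3)
u8 = u7 XNOR a3 = ((a3 AND (((a3 AND ((a1 OR a3) OR a3)) OR (a1 OR a3)) AND ((a1 OR a3) OR a3))) XNOR (a1 OR a3)) XNOR a3
At a1=0, a2=0, a3=0: circuit gives 0, formula gives 1.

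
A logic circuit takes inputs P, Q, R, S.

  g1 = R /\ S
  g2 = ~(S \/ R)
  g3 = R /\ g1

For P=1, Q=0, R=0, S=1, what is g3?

g1 = 0 /\ 1 = 0
g3 = 0 /\ 0 = 0

0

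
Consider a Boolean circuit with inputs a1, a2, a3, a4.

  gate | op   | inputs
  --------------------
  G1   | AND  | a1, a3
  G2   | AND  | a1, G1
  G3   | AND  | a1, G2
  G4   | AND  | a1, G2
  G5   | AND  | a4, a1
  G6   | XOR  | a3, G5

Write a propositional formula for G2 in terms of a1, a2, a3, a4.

a1 AND (a1 AND a3)

G1 = a1 AND a3
G2 = a1 AND G1 = a1 AND (a1 AND a3)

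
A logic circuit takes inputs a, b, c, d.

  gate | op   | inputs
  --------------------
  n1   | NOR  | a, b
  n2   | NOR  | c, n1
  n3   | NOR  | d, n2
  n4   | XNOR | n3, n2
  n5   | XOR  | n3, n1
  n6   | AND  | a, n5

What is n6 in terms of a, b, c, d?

n1 = a NOR b
n2 = c NOR n1 = c NOR (a NOR b)
n3 = d NOR n2 = d NOR (c NOR (a NOR b))
n5 = n3 XOR n1 = (d NOR (c NOR (a NOR b))) XOR (a NOR b)
n6 = a AND n5 = a AND ((d NOR (c NOR (a NOR b))) XOR (a NOR b))

a AND ((d NOR (c NOR (a NOR b))) XOR (a NOR b))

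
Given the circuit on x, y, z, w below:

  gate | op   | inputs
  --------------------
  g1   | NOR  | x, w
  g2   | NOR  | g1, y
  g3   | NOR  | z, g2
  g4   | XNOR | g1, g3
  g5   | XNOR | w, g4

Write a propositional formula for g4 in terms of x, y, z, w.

(x NOR w) XNOR (z NOR ((x NOR w) NOR y))

g1 = x NOR w
g2 = g1 NOR y = (x NOR w) NOR y
g3 = z NOR g2 = z NOR ((x NOR w) NOR y)
g4 = g1 XNOR g3 = (x NOR w) XNOR (z NOR ((x NOR w) NOR y))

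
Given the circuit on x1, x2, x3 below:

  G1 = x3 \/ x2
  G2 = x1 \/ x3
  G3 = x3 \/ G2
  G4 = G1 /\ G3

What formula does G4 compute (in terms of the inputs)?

(x3 \/ x2) /\ (x3 \/ (x1 \/ x3))

G1 = x3 \/ x2
G2 = x1 \/ x3
G3 = x3 \/ G2 = x3 \/ (x1 \/ x3)
G4 = G1 /\ G3 = (x3 \/ x2) /\ (x3 \/ (x1 \/ x3))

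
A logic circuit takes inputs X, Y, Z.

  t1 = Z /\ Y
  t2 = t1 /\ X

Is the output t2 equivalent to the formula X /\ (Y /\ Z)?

t1 = Z /\ Y
t2 = t1 /\ X = (Z /\ Y) /\ X
At X=0, Y=0, Z=0: circuit gives 0, formula gives 0.
At X=1, Y=1, Z=1: circuit gives 1, formula gives 1.
Agrees on all 8 inputs.

Yes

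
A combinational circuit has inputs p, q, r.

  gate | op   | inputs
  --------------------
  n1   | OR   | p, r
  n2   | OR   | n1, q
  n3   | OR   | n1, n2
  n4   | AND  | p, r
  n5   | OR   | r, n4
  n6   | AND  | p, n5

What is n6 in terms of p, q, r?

n4 = p AND r
n5 = r OR n4 = r OR (p AND r)
n6 = p AND n5 = p AND (r OR (p AND r))

p AND (r OR (p AND r))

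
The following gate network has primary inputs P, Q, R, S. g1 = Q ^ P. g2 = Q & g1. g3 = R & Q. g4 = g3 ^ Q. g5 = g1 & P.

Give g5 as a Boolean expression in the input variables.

g1 = Q ^ P
g5 = g1 & P = (Q ^ P) & P

(Q ^ P) & P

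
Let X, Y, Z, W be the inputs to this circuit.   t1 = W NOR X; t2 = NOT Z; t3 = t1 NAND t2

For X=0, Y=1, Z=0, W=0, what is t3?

t1 = 0 NOR 0 = 1
t2 = NOT 0 = 1
t3 = 1 NAND 1 = 0

0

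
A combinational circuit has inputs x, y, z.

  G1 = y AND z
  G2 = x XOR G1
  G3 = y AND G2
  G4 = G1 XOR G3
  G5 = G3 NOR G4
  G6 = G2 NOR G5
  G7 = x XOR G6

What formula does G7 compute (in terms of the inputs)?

G1 = y AND z
G2 = x XOR G1 = x XOR (y AND z)
G3 = y AND G2 = y AND (x XOR (y AND z))
G4 = G1 XOR G3 = (y AND z) XOR (y AND (x XOR (y AND z)))
G5 = G3 NOR G4 = (y AND (x XOR (y AND z))) NOR ((y AND z) XOR (y AND (x XOR (y AND z))))
G6 = G2 NOR G5 = (x XOR (y AND z)) NOR ((y AND (x XOR (y AND z))) NOR ((y AND z) XOR (y AND (x XOR (y AND z)))))
G7 = x XOR G6 = x XOR ((x XOR (y AND z)) NOR ((y AND (x XOR (y AND z))) NOR ((y AND z) XOR (y AND (x XOR (y AND z))))))

x XOR ((x XOR (y AND z)) NOR ((y AND (x XOR (y AND z))) NOR ((y AND z) XOR (y AND (x XOR (y AND z))))))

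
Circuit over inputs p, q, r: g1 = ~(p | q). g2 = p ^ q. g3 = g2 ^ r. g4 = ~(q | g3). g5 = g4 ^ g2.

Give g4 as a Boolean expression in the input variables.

g2 = p ^ q
g3 = g2 ^ r = (p ^ q) ^ r
g4 = ~(q | g3) = ~(q | ((p ^ q) ^ r))

~(q | ((p ^ q) ^ r))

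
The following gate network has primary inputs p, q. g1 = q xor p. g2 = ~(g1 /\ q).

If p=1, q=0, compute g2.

g1 = 0 xor 1 = 1
g2 = ~(1 /\ 0) = 1

1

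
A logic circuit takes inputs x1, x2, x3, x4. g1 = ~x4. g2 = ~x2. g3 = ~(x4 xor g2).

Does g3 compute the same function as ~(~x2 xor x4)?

Yes

g2 = ~x2
g3 = ~(x4 xor g2) = ~(x4 xor ~x2)
At x1=0, x2=0, x3=0, x4=0: circuit gives 0, formula gives 0.
At x1=0, x2=0, x3=0, x4=1: circuit gives 1, formula gives 1.
Agrees on all 16 inputs.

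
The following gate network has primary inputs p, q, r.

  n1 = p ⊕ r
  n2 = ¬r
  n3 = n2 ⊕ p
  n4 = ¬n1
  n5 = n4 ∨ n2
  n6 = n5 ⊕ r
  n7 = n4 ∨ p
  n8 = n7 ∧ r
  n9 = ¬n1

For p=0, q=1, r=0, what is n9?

1

n1 = 0 ⊕ 0 = 0
n9 = ¬0 = 1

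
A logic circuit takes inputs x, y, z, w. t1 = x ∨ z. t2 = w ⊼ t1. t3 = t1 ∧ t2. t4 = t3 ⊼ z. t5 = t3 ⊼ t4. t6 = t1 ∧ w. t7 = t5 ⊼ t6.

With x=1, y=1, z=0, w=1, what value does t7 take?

t1 = 1 ∨ 0 = 1
t2 = 1 ⊼ 1 = 0
t3 = 1 ∧ 0 = 0
t4 = 0 ⊼ 0 = 1
t5 = 0 ⊼ 1 = 1
t6 = 1 ∧ 1 = 1
t7 = 1 ⊼ 1 = 0

0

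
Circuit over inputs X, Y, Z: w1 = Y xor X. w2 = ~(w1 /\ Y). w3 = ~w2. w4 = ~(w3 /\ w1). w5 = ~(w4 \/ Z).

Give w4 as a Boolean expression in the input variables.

w1 = Y xor X
w2 = ~(w1 /\ Y) = ~((Y xor X) /\ Y)
w3 = ~w2 = ~(~((Y xor X) /\ Y))
w4 = ~(w3 /\ w1) = ~(~(~((Y xor X) /\ Y)) /\ (Y xor X))

~(~(~((Y xor X) /\ Y)) /\ (Y xor X))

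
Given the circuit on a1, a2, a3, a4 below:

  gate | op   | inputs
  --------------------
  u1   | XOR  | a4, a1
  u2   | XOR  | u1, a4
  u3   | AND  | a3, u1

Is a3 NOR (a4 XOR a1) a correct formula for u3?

u1 = a4 XOR a1
u3 = a3 AND u1 = a3 AND (a4 XOR a1)
At a1=0, a2=0, a3=0, a4=0: circuit gives 0, formula gives 1.

No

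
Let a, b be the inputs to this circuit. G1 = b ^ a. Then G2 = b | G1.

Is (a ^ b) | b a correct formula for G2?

G1 = b ^ a
G2 = b | G1 = b | (b ^ a)
At a=0, b=0: circuit gives 0, formula gives 0.
At a=0, b=1: circuit gives 1, formula gives 1.
Agrees on all 4 inputs.

Yes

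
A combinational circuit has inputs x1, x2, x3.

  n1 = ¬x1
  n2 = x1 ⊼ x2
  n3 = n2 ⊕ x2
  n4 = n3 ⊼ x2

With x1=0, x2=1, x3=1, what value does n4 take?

1

n2 = 0 ⊼ 1 = 1
n3 = 1 ⊕ 1 = 0
n4 = 0 ⊼ 1 = 1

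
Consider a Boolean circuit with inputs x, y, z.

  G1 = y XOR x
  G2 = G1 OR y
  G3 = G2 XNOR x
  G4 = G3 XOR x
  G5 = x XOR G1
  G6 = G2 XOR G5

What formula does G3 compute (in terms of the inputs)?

G1 = y XOR x
G2 = G1 OR y = (y XOR x) OR y
G3 = G2 XNOR x = ((y XOR x) OR y) XNOR x

((y XOR x) OR y) XNOR x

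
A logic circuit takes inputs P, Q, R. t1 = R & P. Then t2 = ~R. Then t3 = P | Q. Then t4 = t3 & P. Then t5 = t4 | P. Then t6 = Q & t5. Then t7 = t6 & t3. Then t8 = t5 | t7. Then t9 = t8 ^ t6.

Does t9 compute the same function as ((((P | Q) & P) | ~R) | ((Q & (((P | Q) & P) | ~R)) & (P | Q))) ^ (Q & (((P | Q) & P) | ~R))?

No

t3 = P | Q
t4 = t3 & P = (P | Q) & P
t5 = t4 | P = ((P | Q) & P) | P
t6 = Q & t5 = Q & (((P | Q) & P) | P)
t7 = t6 & t3 = (Q & (((P | Q) & P) | P)) & (P | Q)
t8 = t5 | t7 = (((P | Q) & P) | P) | ((Q & (((P | Q) & P) | P)) & (P | Q))
t9 = t8 ^ t6 = ((((P | Q) & P) | P) | ((Q & (((P | Q) & P) | P)) & (P | Q))) ^ (Q & (((P | Q) & P) | P))
At P=0, Q=0, R=0: circuit gives 0, formula gives 1.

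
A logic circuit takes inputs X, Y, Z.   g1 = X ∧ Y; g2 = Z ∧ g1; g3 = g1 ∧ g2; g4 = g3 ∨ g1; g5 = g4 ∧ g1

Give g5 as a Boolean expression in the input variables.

(((X ∧ Y) ∧ (Z ∧ (X ∧ Y))) ∨ (X ∧ Y)) ∧ (X ∧ Y)

g1 = X ∧ Y
g2 = Z ∧ g1 = Z ∧ (X ∧ Y)
g3 = g1 ∧ g2 = (X ∧ Y) ∧ (Z ∧ (X ∧ Y))
g4 = g3 ∨ g1 = ((X ∧ Y) ∧ (Z ∧ (X ∧ Y))) ∨ (X ∧ Y)
g5 = g4 ∧ g1 = (((X ∧ Y) ∧ (Z ∧ (X ∧ Y))) ∨ (X ∧ Y)) ∧ (X ∧ Y)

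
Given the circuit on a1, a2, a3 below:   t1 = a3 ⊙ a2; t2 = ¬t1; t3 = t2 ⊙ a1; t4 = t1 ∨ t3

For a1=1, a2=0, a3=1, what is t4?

1

t1 = 1 ⊙ 0 = 0
t2 = ¬0 = 1
t3 = 1 ⊙ 1 = 1
t4 = 0 ∨ 1 = 1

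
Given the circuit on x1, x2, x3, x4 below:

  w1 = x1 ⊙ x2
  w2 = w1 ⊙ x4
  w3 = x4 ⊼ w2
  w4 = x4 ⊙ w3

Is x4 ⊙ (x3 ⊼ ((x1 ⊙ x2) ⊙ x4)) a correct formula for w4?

No

w1 = x1 ⊙ x2
w2 = w1 ⊙ x4 = (x1 ⊙ x2) ⊙ x4
w3 = x4 ⊼ w2 = x4 ⊼ ((x1 ⊙ x2) ⊙ x4)
w4 = x4 ⊙ w3 = x4 ⊙ (x4 ⊼ ((x1 ⊙ x2) ⊙ x4))
At x1=0, x2=0, x3=0, x4=1: circuit gives 0, formula gives 1.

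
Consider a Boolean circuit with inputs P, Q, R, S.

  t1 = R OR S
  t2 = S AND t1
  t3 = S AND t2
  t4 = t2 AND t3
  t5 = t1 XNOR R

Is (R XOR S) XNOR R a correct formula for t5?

No

t1 = R OR S
t5 = t1 XNOR R = (R OR S) XNOR R
At P=0, Q=0, R=1, S=1: circuit gives 1, formula gives 0.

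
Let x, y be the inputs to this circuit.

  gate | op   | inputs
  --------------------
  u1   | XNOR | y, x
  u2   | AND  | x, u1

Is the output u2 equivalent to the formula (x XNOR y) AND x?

u1 = y XNOR x
u2 = x AND u1 = x AND (y XNOR x)
At x=0, y=0: circuit gives 0, formula gives 0.
At x=1, y=1: circuit gives 1, formula gives 1.
Agrees on all 4 inputs.

Yes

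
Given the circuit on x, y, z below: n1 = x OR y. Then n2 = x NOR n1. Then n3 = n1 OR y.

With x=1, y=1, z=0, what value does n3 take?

n1 = 1 OR 1 = 1
n3 = 1 OR 1 = 1

1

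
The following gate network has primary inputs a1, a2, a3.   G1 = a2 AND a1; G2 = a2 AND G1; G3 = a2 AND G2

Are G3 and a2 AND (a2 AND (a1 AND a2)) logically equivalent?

G1 = a2 AND a1
G2 = a2 AND G1 = a2 AND (a2 AND a1)
G3 = a2 AND G2 = a2 AND (a2 AND (a2 AND a1))
At a1=0, a2=0, a3=0: circuit gives 0, formula gives 0.
At a1=1, a2=1, a3=0: circuit gives 1, formula gives 1.
Agrees on all 8 inputs.

Yes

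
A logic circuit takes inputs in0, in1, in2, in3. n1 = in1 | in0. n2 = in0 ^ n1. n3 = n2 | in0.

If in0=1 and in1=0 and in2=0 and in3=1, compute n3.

n1 = 0 | 1 = 1
n2 = 1 ^ 1 = 0
n3 = 0 | 1 = 1

1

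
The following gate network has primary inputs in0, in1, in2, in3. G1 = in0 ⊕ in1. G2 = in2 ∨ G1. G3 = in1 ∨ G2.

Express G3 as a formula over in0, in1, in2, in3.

G1 = in0 ⊕ in1
G2 = in2 ∨ G1 = in2 ∨ (in0 ⊕ in1)
G3 = in1 ∨ G2 = in1 ∨ (in2 ∨ (in0 ⊕ in1))

in1 ∨ (in2 ∨ (in0 ⊕ in1))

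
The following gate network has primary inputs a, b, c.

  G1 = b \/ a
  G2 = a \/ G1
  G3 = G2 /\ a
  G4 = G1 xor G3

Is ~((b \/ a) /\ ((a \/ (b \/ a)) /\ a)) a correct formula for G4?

G1 = b \/ a
G2 = a \/ G1 = a \/ (b \/ a)
G3 = G2 /\ a = (a \/ (b \/ a)) /\ a
G4 = G1 xor G3 = (b \/ a) xor ((a \/ (b \/ a)) /\ a)
At a=0, b=0, c=0: circuit gives 0, formula gives 1.

No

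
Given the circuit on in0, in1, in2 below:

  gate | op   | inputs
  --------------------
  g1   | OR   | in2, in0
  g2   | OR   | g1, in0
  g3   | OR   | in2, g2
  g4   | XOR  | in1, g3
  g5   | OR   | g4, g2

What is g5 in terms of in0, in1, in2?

g1 = in2 OR in0
g2 = g1 OR in0 = (in2 OR in0) OR in0
g3 = in2 OR g2 = in2 OR ((in2 OR in0) OR in0)
g4 = in1 XOR g3 = in1 XOR (in2 OR ((in2 OR in0) OR in0))
g5 = g4 OR g2 = (in1 XOR (in2 OR ((in2 OR in0) OR in0))) OR ((in2 OR in0) OR in0)

(in1 XOR (in2 OR ((in2 OR in0) OR in0))) OR ((in2 OR in0) OR in0)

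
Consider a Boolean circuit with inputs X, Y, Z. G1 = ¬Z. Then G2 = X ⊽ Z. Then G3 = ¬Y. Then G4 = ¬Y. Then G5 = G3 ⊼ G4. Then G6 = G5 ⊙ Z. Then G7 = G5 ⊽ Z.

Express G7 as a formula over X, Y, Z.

G3 = ¬Y
G4 = ¬Y
G5 = G3 ⊼ G4 = ¬Y ⊼ ¬Y
G7 = G5 ⊽ Z = (¬Y ⊼ ¬Y) ⊽ Z

(¬Y ⊼ ¬Y) ⊽ Z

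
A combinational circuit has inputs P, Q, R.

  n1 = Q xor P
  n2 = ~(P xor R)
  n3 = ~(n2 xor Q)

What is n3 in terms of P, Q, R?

~((~(P xor R)) xor Q)

n2 = ~(P xor R)
n3 = ~(n2 xor Q) = ~((~(P xor R)) xor Q)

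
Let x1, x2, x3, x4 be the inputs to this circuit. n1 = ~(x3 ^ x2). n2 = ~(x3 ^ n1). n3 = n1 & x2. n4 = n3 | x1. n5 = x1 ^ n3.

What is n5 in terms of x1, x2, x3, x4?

x1 ^ ((~(x3 ^ x2)) & x2)

n1 = ~(x3 ^ x2)
n3 = n1 & x2 = (~(x3 ^ x2)) & x2
n5 = x1 ^ n3 = x1 ^ ((~(x3 ^ x2)) & x2)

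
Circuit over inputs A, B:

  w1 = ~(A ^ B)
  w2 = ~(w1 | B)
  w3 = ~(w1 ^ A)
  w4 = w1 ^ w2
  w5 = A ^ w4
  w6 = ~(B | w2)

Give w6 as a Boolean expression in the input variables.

w1 = ~(A ^ B)
w2 = ~(w1 | B) = ~((~(A ^ B)) | B)
w6 = ~(B | w2) = ~(B | (~((~(A ^ B)) | B)))

~(B | (~((~(A ^ B)) | B)))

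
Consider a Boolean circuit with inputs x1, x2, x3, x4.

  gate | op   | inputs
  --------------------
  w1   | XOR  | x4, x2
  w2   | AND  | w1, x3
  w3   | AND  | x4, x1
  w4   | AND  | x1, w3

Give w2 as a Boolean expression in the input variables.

w1 = x4 XOR x2
w2 = w1 AND x3 = (x4 XOR x2) AND x3

(x4 XOR x2) AND x3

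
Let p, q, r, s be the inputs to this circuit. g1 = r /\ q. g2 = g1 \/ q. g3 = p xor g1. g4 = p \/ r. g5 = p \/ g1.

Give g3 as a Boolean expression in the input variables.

p xor (r /\ q)

g1 = r /\ q
g3 = p xor g1 = p xor (r /\ q)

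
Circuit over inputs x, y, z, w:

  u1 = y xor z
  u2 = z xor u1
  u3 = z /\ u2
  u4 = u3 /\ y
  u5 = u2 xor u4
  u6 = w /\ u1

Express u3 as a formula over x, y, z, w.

z /\ (z xor (y xor z))

u1 = y xor z
u2 = z xor u1 = z xor (y xor z)
u3 = z /\ u2 = z /\ (z xor (y xor z))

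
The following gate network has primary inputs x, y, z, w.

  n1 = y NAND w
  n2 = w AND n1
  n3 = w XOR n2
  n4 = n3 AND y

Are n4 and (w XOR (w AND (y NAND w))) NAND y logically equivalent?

n1 = y NAND w
n2 = w AND n1 = w AND (y NAND w)
n3 = w XOR n2 = w XOR (w AND (y NAND w))
n4 = n3 AND y = (w XOR (w AND (y NAND w))) AND y
At x=0, y=0, z=0, w=0: circuit gives 0, formula gives 1.

No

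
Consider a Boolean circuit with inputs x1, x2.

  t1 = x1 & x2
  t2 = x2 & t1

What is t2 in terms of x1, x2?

t1 = x1 & x2
t2 = x2 & t1 = x2 & (x1 & x2)

x2 & (x1 & x2)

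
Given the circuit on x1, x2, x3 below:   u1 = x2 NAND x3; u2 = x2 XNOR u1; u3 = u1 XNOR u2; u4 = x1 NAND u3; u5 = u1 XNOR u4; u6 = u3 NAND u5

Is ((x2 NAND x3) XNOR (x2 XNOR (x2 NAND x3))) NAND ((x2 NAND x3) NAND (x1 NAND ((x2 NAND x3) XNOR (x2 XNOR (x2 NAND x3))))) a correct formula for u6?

No

u1 = x2 NAND x3
u2 = x2 XNOR u1 = x2 XNOR (x2 NAND x3)
u3 = u1 XNOR u2 = (x2 NAND x3) XNOR (x2 XNOR (x2 NAND x3))
u4 = x1 NAND u3 = x1 NAND ((x2 NAND x3) XNOR (x2 XNOR (x2 NAND x3)))
u5 = u1 XNOR u4 = (x2 NAND x3) XNOR (x1 NAND ((x2 NAND x3) XNOR (x2 XNOR (x2 NAND x3))))
u6 = u3 NAND u5 = ((x2 NAND x3) XNOR (x2 XNOR (x2 NAND x3))) NAND ((x2 NAND x3) XNOR (x1 NAND ((x2 NAND x3) XNOR (x2 XNOR (x2 NAND x3)))))
At x1=0, x2=1, x3=0: circuit gives 0, formula gives 1.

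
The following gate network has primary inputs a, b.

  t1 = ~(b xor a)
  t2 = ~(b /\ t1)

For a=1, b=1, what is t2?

t1 = ~(1 xor 1) = 1
t2 = ~(1 /\ 1) = 0

0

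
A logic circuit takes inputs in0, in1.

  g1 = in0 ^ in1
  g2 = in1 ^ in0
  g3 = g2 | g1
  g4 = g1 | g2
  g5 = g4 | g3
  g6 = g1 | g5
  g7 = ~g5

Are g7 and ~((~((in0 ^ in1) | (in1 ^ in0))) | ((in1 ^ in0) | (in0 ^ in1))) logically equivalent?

g1 = in0 ^ in1
g2 = in1 ^ in0
g3 = g2 | g1 = (in1 ^ in0) | (in0 ^ in1)
g4 = g1 | g2 = (in0 ^ in1) | (in1 ^ in0)
g5 = g4 | g3 = ((in0 ^ in1) | (in1 ^ in0)) | ((in1 ^ in0) | (in0 ^ in1))
g7 = ~g5 = ~(((in0 ^ in1) | (in1 ^ in0)) | ((in1 ^ in0) | (in0 ^ in1)))
At in0=0, in1=0: circuit gives 1, formula gives 0.

No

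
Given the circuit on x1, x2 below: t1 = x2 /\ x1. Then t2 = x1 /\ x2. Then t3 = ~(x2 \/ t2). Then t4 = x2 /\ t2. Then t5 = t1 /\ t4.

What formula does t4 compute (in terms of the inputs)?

x2 /\ (x1 /\ x2)

t2 = x1 /\ x2
t4 = x2 /\ t2 = x2 /\ (x1 /\ x2)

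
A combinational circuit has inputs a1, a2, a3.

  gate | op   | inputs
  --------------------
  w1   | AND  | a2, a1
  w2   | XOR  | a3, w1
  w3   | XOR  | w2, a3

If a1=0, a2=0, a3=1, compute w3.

w1 = 0 AND 0 = 0
w2 = 1 XOR 0 = 1
w3 = 1 XOR 1 = 0

0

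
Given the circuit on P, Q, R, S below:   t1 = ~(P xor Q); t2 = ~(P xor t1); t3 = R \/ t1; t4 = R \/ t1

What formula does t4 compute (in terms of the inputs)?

t1 = ~(P xor Q)
t4 = R \/ t1 = R \/ (~(P xor Q))

R \/ (~(P xor Q))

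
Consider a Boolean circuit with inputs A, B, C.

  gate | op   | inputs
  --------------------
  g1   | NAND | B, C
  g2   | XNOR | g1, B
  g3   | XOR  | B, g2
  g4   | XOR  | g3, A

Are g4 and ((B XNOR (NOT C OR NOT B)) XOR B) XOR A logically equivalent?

g1 = B NAND C
g2 = g1 XNOR B = (B NAND C) XNOR B
g3 = B XOR g2 = B XOR ((B NAND C) XNOR B)
g4 = g3 XOR A = (B XOR ((B NAND C) XNOR B)) XOR A
At A=0, B=0, C=0: circuit gives 0, formula gives 0.
At A=0, B=1, C=1: circuit gives 1, formula gives 1.
Agrees on all 8 inputs.

Yes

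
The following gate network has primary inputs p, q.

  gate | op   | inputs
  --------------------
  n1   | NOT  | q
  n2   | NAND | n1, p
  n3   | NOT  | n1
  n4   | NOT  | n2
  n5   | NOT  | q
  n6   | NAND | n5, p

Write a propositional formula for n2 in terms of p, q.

NOT q NAND p

n1 = NOT q
n2 = n1 NAND p = NOT q NAND p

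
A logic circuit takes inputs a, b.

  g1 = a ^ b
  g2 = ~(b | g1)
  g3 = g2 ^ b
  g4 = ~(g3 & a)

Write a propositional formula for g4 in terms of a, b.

g1 = a ^ b
g2 = ~(b | g1) = ~(b | (a ^ b))
g3 = g2 ^ b = (~(b | (a ^ b))) ^ b
g4 = ~(g3 & a) = ~(((~(b | (a ^ b))) ^ b) & a)

~(((~(b | (a ^ b))) ^ b) & a)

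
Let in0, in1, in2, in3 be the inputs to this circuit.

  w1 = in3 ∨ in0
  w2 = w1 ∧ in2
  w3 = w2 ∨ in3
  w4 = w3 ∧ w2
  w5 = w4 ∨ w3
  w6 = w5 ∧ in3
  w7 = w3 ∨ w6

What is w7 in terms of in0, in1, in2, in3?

w1 = in3 ∨ in0
w2 = w1 ∧ in2 = (in3 ∨ in0) ∧ in2
w3 = w2 ∨ in3 = ((in3 ∨ in0) ∧ in2) ∨ in3
w4 = w3 ∧ w2 = (((in3 ∨ in0) ∧ in2) ∨ in3) ∧ ((in3 ∨ in0) ∧ in2)
w5 = w4 ∨ w3 = ((((in3 ∨ in0) ∧ in2) ∨ in3) ∧ ((in3 ∨ in0) ∧ in2)) ∨ (((in3 ∨ in0) ∧ in2) ∨ in3)
w6 = w5 ∧ in3 = (((((in3 ∨ in0) ∧ in2) ∨ in3) ∧ ((in3 ∨ in0) ∧ in2)) ∨ (((in3 ∨ in0) ∧ in2) ∨ in3)) ∧ in3
w7 = w3 ∨ w6 = (((in3 ∨ in0) ∧ in2) ∨ in3) ∨ ((((((in3 ∨ in0) ∧ in2) ∨ in3) ∧ ((in3 ∨ in0) ∧ in2)) ∨ (((in3 ∨ in0) ∧ in2) ∨ in3)) ∧ in3)

(((in3 ∨ in0) ∧ in2) ∨ in3) ∨ ((((((in3 ∨ in0) ∧ in2) ∨ in3) ∧ ((in3 ∨ in0) ∧ in2)) ∨ (((in3 ∨ in0) ∧ in2) ∨ in3)) ∧ in3)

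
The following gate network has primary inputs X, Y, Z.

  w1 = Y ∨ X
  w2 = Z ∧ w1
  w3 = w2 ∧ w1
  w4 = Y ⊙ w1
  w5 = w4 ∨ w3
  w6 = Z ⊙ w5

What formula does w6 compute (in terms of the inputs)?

w1 = Y ∨ X
w2 = Z ∧ w1 = Z ∧ (Y ∨ X)
w3 = w2 ∧ w1 = (Z ∧ (Y ∨ X)) ∧ (Y ∨ X)
w4 = Y ⊙ w1 = Y ⊙ (Y ∨ X)
w5 = w4 ∨ w3 = (Y ⊙ (Y ∨ X)) ∨ ((Z ∧ (Y ∨ X)) ∧ (Y ∨ X))
w6 = Z ⊙ w5 = Z ⊙ ((Y ⊙ (Y ∨ X)) ∨ ((Z ∧ (Y ∨ X)) ∧ (Y ∨ X)))

Z ⊙ ((Y ⊙ (Y ∨ X)) ∨ ((Z ∧ (Y ∨ X)) ∧ (Y ∨ X)))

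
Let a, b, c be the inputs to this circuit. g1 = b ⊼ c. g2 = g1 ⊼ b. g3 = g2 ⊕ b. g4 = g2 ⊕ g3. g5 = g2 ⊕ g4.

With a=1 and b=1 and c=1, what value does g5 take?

g1 = 1 ⊼ 1 = 0
g2 = 0 ⊼ 1 = 1
g3 = 1 ⊕ 1 = 0
g4 = 1 ⊕ 0 = 1
g5 = 1 ⊕ 1 = 0

0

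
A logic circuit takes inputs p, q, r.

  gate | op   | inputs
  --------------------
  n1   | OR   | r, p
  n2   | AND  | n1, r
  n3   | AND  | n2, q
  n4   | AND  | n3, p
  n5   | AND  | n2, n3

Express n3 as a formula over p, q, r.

((r OR p) AND r) AND q

n1 = r OR p
n2 = n1 AND r = (r OR p) AND r
n3 = n2 AND q = ((r OR p) AND r) AND q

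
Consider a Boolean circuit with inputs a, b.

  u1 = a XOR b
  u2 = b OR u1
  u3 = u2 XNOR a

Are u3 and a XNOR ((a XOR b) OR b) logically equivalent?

u1 = a XOR b
u2 = b OR u1 = b OR (a XOR b)
u3 = u2 XNOR a = (b OR (a XOR b)) XNOR a
At a=0, b=1: circuit gives 0, formula gives 0.
At a=0, b=0: circuit gives 1, formula gives 1.
Agrees on all 4 inputs.

Yes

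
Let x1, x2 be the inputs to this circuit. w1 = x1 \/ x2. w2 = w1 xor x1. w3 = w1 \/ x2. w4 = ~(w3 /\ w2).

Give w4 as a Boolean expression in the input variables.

~(((x1 \/ x2) \/ x2) /\ ((x1 \/ x2) xor x1))

w1 = x1 \/ x2
w2 = w1 xor x1 = (x1 \/ x2) xor x1
w3 = w1 \/ x2 = (x1 \/ x2) \/ x2
w4 = ~(w3 /\ w2) = ~(((x1 \/ x2) \/ x2) /\ ((x1 \/ x2) xor x1))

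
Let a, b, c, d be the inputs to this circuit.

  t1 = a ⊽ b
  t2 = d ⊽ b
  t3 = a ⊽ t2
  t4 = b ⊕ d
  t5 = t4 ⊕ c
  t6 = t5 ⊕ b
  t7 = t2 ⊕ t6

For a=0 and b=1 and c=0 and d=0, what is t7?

0

t2 = 0 ⊽ 1 = 0
t4 = 1 ⊕ 0 = 1
t5 = 1 ⊕ 0 = 1
t6 = 1 ⊕ 1 = 0
t7 = 0 ⊕ 0 = 0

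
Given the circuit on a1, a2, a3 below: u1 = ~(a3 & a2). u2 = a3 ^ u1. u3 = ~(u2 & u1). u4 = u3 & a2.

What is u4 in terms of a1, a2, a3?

(~((a3 ^ (~(a3 & a2))) & (~(a3 & a2)))) & a2

u1 = ~(a3 & a2)
u2 = a3 ^ u1 = a3 ^ (~(a3 & a2))
u3 = ~(u2 & u1) = ~((a3 ^ (~(a3 & a2))) & (~(a3 & a2)))
u4 = u3 & a2 = (~((a3 ^ (~(a3 & a2))) & (~(a3 & a2)))) & a2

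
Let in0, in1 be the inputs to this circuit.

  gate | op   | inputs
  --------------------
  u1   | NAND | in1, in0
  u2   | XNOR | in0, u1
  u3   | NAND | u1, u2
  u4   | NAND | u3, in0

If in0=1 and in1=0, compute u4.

1

u1 = 0 NAND 1 = 1
u2 = 1 XNOR 1 = 1
u3 = 1 NAND 1 = 0
u4 = 0 NAND 1 = 1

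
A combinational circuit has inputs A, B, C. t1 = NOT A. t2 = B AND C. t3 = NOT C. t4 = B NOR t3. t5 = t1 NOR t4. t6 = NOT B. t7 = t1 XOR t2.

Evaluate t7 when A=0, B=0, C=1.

1

t1 = NOT 0 = 1
t2 = 0 AND 1 = 0
t7 = 1 XOR 0 = 1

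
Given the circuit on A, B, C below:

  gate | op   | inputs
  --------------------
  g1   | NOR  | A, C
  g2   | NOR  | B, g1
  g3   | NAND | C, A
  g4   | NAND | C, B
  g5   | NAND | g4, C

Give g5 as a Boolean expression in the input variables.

(C NAND B) NAND C

g4 = C NAND B
g5 = g4 NAND C = (C NAND B) NAND C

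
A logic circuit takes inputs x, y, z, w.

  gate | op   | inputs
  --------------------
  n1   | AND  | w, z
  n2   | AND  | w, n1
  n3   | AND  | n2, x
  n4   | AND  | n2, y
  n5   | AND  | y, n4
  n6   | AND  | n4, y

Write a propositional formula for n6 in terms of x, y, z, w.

((w AND (w AND z)) AND y) AND y

n1 = w AND z
n2 = w AND n1 = w AND (w AND z)
n4 = n2 AND y = (w AND (w AND z)) AND y
n6 = n4 AND y = ((w AND (w AND z)) AND y) AND y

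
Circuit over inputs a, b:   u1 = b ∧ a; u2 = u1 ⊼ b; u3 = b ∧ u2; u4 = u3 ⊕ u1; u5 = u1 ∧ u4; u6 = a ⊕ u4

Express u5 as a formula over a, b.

u1 = b ∧ a
u2 = u1 ⊼ b = (b ∧ a) ⊼ b
u3 = b ∧ u2 = b ∧ ((b ∧ a) ⊼ b)
u4 = u3 ⊕ u1 = (b ∧ ((b ∧ a) ⊼ b)) ⊕ (b ∧ a)
u5 = u1 ∧ u4 = (b ∧ a) ∧ ((b ∧ ((b ∧ a) ⊼ b)) ⊕ (b ∧ a))

(b ∧ a) ∧ ((b ∧ ((b ∧ a) ⊼ b)) ⊕ (b ∧ a))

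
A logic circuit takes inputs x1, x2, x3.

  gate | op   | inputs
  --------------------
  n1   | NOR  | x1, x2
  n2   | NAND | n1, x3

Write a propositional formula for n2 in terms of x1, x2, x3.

(x1 NOR x2) NAND x3

n1 = x1 NOR x2
n2 = n1 NAND x3 = (x1 NOR x2) NAND x3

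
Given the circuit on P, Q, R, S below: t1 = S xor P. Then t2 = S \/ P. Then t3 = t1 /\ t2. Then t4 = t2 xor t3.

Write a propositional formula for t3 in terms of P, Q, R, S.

t1 = S xor P
t2 = S \/ P
t3 = t1 /\ t2 = (S xor P) /\ (S \/ P)

(S xor P) /\ (S \/ P)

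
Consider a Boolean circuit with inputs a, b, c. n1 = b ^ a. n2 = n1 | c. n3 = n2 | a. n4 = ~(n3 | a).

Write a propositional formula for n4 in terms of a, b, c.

~((((b ^ a) | c) | a) | a)

n1 = b ^ a
n2 = n1 | c = (b ^ a) | c
n3 = n2 | a = ((b ^ a) | c) | a
n4 = ~(n3 | a) = ~((((b ^ a) | c) | a) | a)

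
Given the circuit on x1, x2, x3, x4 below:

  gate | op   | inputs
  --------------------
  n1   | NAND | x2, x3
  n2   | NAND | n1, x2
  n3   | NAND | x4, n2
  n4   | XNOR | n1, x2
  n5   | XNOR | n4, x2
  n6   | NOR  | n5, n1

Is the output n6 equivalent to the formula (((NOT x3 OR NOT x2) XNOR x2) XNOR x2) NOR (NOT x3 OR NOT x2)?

n1 = x2 NAND x3
n4 = n1 XNOR x2 = (x2 NAND x3) XNOR x2
n5 = n4 XNOR x2 = ((x2 NAND x3) XNOR x2) XNOR x2
n6 = n5 NOR n1 = (((x2 NAND x3) XNOR x2) XNOR x2) NOR (x2 NAND x3)
At x1=0, x2=0, x3=0, x4=0: circuit gives 0, formula gives 0.
At x1=0, x2=1, x3=1, x4=0: circuit gives 1, formula gives 1.
Agrees on all 16 inputs.

Yes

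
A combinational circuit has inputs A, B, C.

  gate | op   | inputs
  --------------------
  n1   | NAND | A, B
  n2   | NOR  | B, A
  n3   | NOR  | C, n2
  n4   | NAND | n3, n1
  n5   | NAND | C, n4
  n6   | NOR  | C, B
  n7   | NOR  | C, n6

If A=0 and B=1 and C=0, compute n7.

n6 = 0 NOR 1 = 0
n7 = 0 NOR 0 = 1

1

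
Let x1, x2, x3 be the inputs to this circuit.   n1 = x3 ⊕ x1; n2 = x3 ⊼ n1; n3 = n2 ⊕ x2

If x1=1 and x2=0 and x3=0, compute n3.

1

n1 = 0 ⊕ 1 = 1
n2 = 0 ⊼ 1 = 1
n3 = 1 ⊕ 0 = 1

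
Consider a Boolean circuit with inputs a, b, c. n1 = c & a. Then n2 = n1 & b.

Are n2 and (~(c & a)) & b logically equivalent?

n1 = c & a
n2 = n1 & b = (c & a) & b
At a=0, b=1, c=0: circuit gives 0, formula gives 1.

No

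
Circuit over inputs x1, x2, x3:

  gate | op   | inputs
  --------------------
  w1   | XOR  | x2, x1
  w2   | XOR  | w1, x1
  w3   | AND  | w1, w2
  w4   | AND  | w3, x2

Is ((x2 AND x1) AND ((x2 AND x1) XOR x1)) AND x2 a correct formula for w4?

w1 = x2 XOR x1
w2 = w1 XOR x1 = (x2 XOR x1) XOR x1
w3 = w1 AND w2 = (x2 XOR x1) AND ((x2 XOR x1) XOR x1)
w4 = w3 AND x2 = ((x2 XOR x1) AND ((x2 XOR x1) XOR x1)) AND x2
At x1=0, x2=1, x3=0: circuit gives 1, formula gives 0.

No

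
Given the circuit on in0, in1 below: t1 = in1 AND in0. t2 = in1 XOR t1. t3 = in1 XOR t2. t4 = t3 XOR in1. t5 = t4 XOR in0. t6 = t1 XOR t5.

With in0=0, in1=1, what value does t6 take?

1

t1 = 1 AND 0 = 0
t2 = 1 XOR 0 = 1
t3 = 1 XOR 1 = 0
t4 = 0 XOR 1 = 1
t5 = 1 XOR 0 = 1
t6 = 0 XOR 1 = 1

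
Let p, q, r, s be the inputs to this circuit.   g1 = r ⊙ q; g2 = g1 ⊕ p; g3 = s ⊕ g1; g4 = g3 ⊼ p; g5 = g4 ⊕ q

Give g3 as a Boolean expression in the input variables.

g1 = r ⊙ q
g3 = s ⊕ g1 = s ⊕ (r ⊙ q)

s ⊕ (r ⊙ q)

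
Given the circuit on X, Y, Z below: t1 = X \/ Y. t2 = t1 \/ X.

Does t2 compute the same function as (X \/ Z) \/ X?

No

t1 = X \/ Y
t2 = t1 \/ X = (X \/ Y) \/ X
At X=0, Y=0, Z=1: circuit gives 0, formula gives 1.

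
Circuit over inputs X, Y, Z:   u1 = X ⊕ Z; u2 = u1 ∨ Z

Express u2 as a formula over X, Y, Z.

u1 = X ⊕ Z
u2 = u1 ∨ Z = (X ⊕ Z) ∨ Z

(X ⊕ Z) ∨ Z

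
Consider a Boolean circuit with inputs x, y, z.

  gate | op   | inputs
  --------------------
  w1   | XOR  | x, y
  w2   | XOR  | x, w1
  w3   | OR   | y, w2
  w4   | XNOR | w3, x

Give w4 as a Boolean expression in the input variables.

w1 = x XOR y
w2 = x XOR w1 = x XOR (x XOR y)
w3 = y OR w2 = y OR (x XOR (x XOR y))
w4 = w3 XNOR x = (y OR (x XOR (x XOR y))) XNOR x

(y OR (x XOR (x XOR y))) XNOR x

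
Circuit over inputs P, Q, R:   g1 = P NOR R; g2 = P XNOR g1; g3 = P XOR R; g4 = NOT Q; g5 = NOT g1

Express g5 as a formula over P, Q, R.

NOT (P NOR R)

g1 = P NOR R
g5 = NOT g1 = NOT (P NOR R)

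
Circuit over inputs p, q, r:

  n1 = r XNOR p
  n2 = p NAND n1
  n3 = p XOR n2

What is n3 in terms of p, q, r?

p XOR (p NAND (r XNOR p))

n1 = r XNOR p
n2 = p NAND n1 = p NAND (r XNOR p)
n3 = p XOR n2 = p XOR (p NAND (r XNOR p))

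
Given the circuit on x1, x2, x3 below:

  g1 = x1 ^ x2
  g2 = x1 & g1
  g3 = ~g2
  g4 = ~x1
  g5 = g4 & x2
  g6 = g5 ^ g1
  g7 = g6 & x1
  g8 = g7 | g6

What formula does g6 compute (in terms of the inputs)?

(~x1 & x2) ^ (x1 ^ x2)

g1 = x1 ^ x2
g4 = ~x1
g5 = g4 & x2 = ~x1 & x2
g6 = g5 ^ g1 = (~x1 & x2) ^ (x1 ^ x2)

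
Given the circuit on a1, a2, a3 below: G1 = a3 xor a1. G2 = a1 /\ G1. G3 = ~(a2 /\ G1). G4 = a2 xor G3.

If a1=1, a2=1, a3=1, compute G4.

G1 = 1 xor 1 = 0
G3 = ~(1 /\ 0) = 1
G4 = 1 xor 1 = 0

0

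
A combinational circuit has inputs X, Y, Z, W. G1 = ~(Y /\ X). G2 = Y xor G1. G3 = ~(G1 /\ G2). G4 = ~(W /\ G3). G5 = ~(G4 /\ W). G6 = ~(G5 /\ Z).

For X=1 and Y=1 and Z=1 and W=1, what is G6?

0

G1 = ~(1 /\ 1) = 0
G2 = 1 xor 0 = 1
G3 = ~(0 /\ 1) = 1
G4 = ~(1 /\ 1) = 0
G5 = ~(0 /\ 1) = 1
G6 = ~(1 /\ 1) = 0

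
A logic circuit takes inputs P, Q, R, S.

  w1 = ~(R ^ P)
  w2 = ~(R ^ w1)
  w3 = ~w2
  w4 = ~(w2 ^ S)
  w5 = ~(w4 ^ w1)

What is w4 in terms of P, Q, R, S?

~((~(R ^ (~(R ^ P)))) ^ S)

w1 = ~(R ^ P)
w2 = ~(R ^ w1) = ~(R ^ (~(R ^ P)))
w4 = ~(w2 ^ S) = ~((~(R ^ (~(R ^ P)))) ^ S)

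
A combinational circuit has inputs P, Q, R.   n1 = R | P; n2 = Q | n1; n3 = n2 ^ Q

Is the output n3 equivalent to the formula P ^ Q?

n1 = R | P
n2 = Q | n1 = Q | (R | P)
n3 = n2 ^ Q = (Q | (R | P)) ^ Q
At P=0, Q=0, R=1: circuit gives 1, formula gives 0.

No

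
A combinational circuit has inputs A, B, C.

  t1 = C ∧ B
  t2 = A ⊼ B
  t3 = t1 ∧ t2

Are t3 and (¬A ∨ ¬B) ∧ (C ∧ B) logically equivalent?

t1 = C ∧ B
t2 = A ⊼ B
t3 = t1 ∧ t2 = (C ∧ B) ∧ (A ⊼ B)
At A=0, B=0, C=0: circuit gives 0, formula gives 0.
At A=0, B=1, C=1: circuit gives 1, formula gives 1.
Agrees on all 8 inputs.

Yes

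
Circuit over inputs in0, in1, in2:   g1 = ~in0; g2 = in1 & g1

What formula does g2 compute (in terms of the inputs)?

in1 & ~in0

g1 = ~in0
g2 = in1 & g1 = in1 & ~in0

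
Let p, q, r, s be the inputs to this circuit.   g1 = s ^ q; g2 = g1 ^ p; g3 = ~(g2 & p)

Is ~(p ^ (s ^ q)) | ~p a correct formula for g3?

Yes

g1 = s ^ q
g2 = g1 ^ p = (s ^ q) ^ p
g3 = ~(g2 & p) = ~(((s ^ q) ^ p) & p)
At p=1, q=0, r=0, s=0: circuit gives 0, formula gives 0.
At p=0, q=0, r=0, s=0: circuit gives 1, formula gives 1.
Agrees on all 16 inputs.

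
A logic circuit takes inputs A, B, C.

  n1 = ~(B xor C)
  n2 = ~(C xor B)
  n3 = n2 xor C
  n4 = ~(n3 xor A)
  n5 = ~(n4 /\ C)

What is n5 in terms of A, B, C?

~((~(((~(C xor B)) xor C) xor A)) /\ C)

n2 = ~(C xor B)
n3 = n2 xor C = (~(C xor B)) xor C
n4 = ~(n3 xor A) = ~(((~(C xor B)) xor C) xor A)
n5 = ~(n4 /\ C) = ~((~(((~(C xor B)) xor C) xor A)) /\ C)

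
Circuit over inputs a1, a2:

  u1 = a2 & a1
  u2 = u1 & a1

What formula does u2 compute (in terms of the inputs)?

(a2 & a1) & a1

u1 = a2 & a1
u2 = u1 & a1 = (a2 & a1) & a1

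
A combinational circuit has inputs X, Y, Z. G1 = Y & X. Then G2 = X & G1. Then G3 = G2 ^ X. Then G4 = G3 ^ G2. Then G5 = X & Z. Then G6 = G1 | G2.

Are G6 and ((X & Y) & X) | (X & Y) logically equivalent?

G1 = Y & X
G2 = X & G1 = X & (Y & X)
G6 = G1 | G2 = (Y & X) | (X & (Y & X))
At X=0, Y=0, Z=0: circuit gives 0, formula gives 0.
At X=1, Y=1, Z=0: circuit gives 1, formula gives 1.
Agrees on all 8 inputs.

Yes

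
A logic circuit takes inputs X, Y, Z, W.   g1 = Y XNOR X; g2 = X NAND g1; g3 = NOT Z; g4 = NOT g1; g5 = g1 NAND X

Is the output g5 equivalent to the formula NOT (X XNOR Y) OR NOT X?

Yes

g1 = Y XNOR X
g5 = g1 NAND X = (Y XNOR X) NAND X
At X=1, Y=1, Z=0, W=0: circuit gives 0, formula gives 0.
At X=0, Y=0, Z=0, W=0: circuit gives 1, formula gives 1.
Agrees on all 16 inputs.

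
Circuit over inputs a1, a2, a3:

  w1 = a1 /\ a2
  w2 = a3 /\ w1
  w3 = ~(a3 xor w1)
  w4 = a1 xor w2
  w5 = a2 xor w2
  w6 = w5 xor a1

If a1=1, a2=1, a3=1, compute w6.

w1 = 1 /\ 1 = 1
w2 = 1 /\ 1 = 1
w5 = 1 xor 1 = 0
w6 = 0 xor 1 = 1

1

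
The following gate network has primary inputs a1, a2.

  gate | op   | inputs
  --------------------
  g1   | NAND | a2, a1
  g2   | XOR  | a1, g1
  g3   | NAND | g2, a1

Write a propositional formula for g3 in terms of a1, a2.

(a1 XOR (a2 NAND a1)) NAND a1

g1 = a2 NAND a1
g2 = a1 XOR g1 = a1 XOR (a2 NAND a1)
g3 = g2 NAND a1 = (a1 XOR (a2 NAND a1)) NAND a1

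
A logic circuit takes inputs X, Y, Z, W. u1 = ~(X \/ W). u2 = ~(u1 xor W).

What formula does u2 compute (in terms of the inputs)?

~((~(X \/ W)) xor W)

u1 = ~(X \/ W)
u2 = ~(u1 xor W) = ~((~(X \/ W)) xor W)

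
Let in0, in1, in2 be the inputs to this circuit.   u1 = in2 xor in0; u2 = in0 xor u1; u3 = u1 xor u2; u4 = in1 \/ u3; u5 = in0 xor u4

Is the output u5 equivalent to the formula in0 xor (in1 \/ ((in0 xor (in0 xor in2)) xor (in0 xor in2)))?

u1 = in2 xor in0
u2 = in0 xor u1 = in0 xor (in2 xor in0)
u3 = u1 xor u2 = (in2 xor in0) xor (in0 xor (in2 xor in0))
u4 = in1 \/ u3 = in1 \/ ((in2 xor in0) xor (in0 xor (in2 xor in0)))
u5 = in0 xor u4 = in0 xor (in1 \/ ((in2 xor in0) xor (in0 xor (in2 xor in0))))
At in0=0, in1=0, in2=0: circuit gives 0, formula gives 0.
At in0=0, in1=1, in2=0: circuit gives 1, formula gives 1.
Agrees on all 8 inputs.

Yes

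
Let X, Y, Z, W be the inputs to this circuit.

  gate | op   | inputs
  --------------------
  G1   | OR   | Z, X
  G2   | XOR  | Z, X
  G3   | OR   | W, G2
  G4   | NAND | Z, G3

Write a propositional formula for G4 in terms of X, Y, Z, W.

G2 = Z XOR X
G3 = W OR G2 = W OR (Z XOR X)
G4 = Z NAND G3 = Z NAND (W OR (Z XOR X))

Z NAND (W OR (Z XOR X))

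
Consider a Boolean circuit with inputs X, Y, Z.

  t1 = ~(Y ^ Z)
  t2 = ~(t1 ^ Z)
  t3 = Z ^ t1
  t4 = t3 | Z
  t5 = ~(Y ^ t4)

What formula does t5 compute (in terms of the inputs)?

~(Y ^ ((Z ^ (~(Y ^ Z))) | Z))

t1 = ~(Y ^ Z)
t3 = Z ^ t1 = Z ^ (~(Y ^ Z))
t4 = t3 | Z = (Z ^ (~(Y ^ Z))) | Z
t5 = ~(Y ^ t4) = ~(Y ^ ((Z ^ (~(Y ^ Z))) | Z))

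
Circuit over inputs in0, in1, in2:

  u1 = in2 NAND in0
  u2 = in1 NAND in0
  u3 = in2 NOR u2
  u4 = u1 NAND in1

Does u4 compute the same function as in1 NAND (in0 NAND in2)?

Yes

u1 = in2 NAND in0
u4 = u1 NAND in1 = (in2 NAND in0) NAND in1
At in0=0, in1=1, in2=0: circuit gives 0, formula gives 0.
At in0=0, in1=0, in2=0: circuit gives 1, formula gives 1.
Agrees on all 8 inputs.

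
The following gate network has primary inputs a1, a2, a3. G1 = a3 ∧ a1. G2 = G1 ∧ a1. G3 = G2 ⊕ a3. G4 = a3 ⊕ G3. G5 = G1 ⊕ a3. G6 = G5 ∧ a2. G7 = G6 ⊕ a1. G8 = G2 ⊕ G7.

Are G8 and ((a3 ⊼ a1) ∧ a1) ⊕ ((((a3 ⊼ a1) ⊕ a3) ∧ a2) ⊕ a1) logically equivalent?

No

G1 = a3 ∧ a1
G2 = G1 ∧ a1 = (a3 ∧ a1) ∧ a1
G5 = G1 ⊕ a3 = (a3 ∧ a1) ⊕ a3
G6 = G5 ∧ a2 = ((a3 ∧ a1) ⊕ a3) ∧ a2
G7 = G6 ⊕ a1 = (((a3 ∧ a1) ⊕ a3) ∧ a2) ⊕ a1
G8 = G2 ⊕ G7 = ((a3 ∧ a1) ∧ a1) ⊕ ((((a3 ∧ a1) ⊕ a3) ∧ a2) ⊕ a1)
At a1=0, a2=1, a3=0: circuit gives 0, formula gives 1.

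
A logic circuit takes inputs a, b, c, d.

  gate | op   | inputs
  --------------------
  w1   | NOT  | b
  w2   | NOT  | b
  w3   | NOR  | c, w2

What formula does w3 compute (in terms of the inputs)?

c NOR NOT b

w2 = NOT b
w3 = c NOR w2 = c NOR NOT b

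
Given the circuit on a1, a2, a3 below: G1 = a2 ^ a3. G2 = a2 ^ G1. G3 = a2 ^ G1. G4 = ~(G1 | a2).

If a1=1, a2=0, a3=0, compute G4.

1

G1 = 0 ^ 0 = 0
G4 = ~(0 | 0) = 1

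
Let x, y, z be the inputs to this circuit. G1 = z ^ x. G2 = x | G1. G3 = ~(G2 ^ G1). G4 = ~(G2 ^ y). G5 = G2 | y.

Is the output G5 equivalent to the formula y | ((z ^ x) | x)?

G1 = z ^ x
G2 = x | G1 = x | (z ^ x)
G5 = G2 | y = (x | (z ^ x)) | y
At x=0, y=0, z=0: circuit gives 0, formula gives 0.
At x=0, y=0, z=1: circuit gives 1, formula gives 1.
Agrees on all 8 inputs.

Yes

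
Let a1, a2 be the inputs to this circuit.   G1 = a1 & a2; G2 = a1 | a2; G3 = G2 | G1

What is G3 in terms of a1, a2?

(a1 | a2) | (a1 & a2)

G1 = a1 & a2
G2 = a1 | a2
G3 = G2 | G1 = (a1 | a2) | (a1 & a2)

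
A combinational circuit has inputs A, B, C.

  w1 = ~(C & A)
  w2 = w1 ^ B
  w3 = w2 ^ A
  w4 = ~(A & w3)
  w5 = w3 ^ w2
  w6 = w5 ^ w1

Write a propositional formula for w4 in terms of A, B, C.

~(A & (((~(C & A)) ^ B) ^ A))

w1 = ~(C & A)
w2 = w1 ^ B = (~(C & A)) ^ B
w3 = w2 ^ A = ((~(C & A)) ^ B) ^ A
w4 = ~(A & w3) = ~(A & (((~(C & A)) ^ B) ^ A))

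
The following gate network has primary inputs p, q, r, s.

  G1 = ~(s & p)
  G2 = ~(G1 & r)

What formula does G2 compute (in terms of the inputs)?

~((~(s & p)) & r)

G1 = ~(s & p)
G2 = ~(G1 & r) = ~((~(s & p)) & r)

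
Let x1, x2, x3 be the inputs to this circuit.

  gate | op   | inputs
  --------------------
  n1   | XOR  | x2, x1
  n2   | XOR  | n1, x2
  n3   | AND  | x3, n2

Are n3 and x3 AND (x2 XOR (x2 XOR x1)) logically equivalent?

n1 = x2 XOR x1
n2 = n1 XOR x2 = (x2 XOR x1) XOR x2
n3 = x3 AND n2 = x3 AND ((x2 XOR x1) XOR x2)
At x1=0, x2=0, x3=0: circuit gives 0, formula gives 0.
At x1=1, x2=0, x3=1: circuit gives 1, formula gives 1.
Agrees on all 8 inputs.

Yes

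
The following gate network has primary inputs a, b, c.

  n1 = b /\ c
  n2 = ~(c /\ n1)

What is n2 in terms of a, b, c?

~(c /\ (b /\ c))

n1 = b /\ c
n2 = ~(c /\ n1) = ~(c /\ (b /\ c))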